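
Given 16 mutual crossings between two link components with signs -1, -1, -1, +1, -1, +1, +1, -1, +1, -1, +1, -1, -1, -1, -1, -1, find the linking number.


Step 1: Count positive crossings: 5
Step 2: Count negative crossings: 11
Step 3: Sum of signs = 5 - 11 = -6
Step 4: Linking number = sum/2 = -6/2 = -3

-3


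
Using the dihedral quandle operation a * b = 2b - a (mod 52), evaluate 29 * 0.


29 * 0 = 2*0 - 29 mod 52
= 0 - 29 mod 52
= -29 mod 52 = 23

23


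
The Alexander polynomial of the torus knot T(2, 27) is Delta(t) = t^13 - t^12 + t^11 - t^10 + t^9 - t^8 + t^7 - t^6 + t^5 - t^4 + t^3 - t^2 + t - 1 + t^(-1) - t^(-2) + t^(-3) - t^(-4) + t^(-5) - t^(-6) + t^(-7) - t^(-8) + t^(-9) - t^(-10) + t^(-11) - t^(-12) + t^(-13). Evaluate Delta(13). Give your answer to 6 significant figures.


Substituting t = 13 into Delta(t) = t^13 - t^12 + t^11 - t^10 + t^9 - t^8 + t^7 - t^6 + t^5 - t^4 + t^3 - t^2 + t - 1 + t^(-1) - t^(-2) + t^(-3) - t^(-4) + t^(-5) - t^(-6) + t^(-7) - t^(-8) + t^(-9) - t^(-10) + t^(-11) - t^(-12) + t^(-13):
Term values: (302875106592253) + (-23298085122481) + (1792160394037) + (-137858491849) + (10604499373) + (-815730721) + (62748517) + (-4826809) + (371293) + (-28561) + (2197) + (-169) + (13) + (-1) + (0.0769231) + (-0.00591716) + (0.000455166) + (-3.50128e-05) + (2.69329e-06) + (-2.07176e-07) + (1.59366e-08) + (-1.22589e-09) + (9.42996e-11) + (-7.25382e-12) + (5.57986e-13) + (-4.2922e-14) + (3.30169e-15)
Sum = 2.812411704e+14
Rounded to 6 significant figures: 2.81241e+14

2.81241e+14


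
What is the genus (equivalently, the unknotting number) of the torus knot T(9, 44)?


For a torus knot T(p,q), both the unknotting number and genus equal (p-1)(q-1)/2.
= (9-1)(44-1)/2
= 8*43/2
= 344/2 = 172

172


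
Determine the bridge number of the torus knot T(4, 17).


The bridge number of T(p,q) is min(p,q).
min(4, 17) = 4

4


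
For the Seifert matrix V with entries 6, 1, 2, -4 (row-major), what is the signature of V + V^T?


Step 1: V + V^T = [[12, 3], [3, -8]]
Step 2: trace = 4, det = -105
Step 3: Discriminant = 4^2 - 4*(-105) = 436
Step 4: Eigenvalues: 12.4403, -8.44031
Step 5: Signature = (# positive eigenvalues) - (# negative eigenvalues) = 0

0


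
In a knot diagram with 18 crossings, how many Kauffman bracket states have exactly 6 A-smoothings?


We choose which 6 of 18 crossings get A-smoothings.
C(18, 6) = 18! / (6! * 12!)
= 18564

18564


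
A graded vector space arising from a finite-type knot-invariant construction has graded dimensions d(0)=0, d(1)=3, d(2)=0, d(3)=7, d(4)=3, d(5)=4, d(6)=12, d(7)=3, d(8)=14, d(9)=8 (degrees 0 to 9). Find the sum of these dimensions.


Total dimension = d(0) + d(1) + ... + d(9)
= 0 + 3 + 0 + 7 + 3 + 4 + 12 + 3 + 14 + 8
= 54

54


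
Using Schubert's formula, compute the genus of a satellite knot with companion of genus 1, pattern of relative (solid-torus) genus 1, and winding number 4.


Schubert: g(satellite) = g_rel(pattern) + |winding| * g(companion),
where g_rel(pattern) is the genus of the pattern relative to the solid torus.
= 1 + 4 * 1
= 1 + 4 = 5

5


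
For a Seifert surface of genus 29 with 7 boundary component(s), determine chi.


chi = 2 - 2g - b
= 2 - 2*29 - 7
= 2 - 58 - 7 = -63

-63


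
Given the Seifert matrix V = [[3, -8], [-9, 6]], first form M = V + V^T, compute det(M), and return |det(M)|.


Step 1: Form V + V^T where V = [[3, -8], [-9, 6]]
  V^T = [[3, -9], [-8, 6]]
  V + V^T = [[6, -17], [-17, 12]]
Step 2: det(V + V^T) = 6*12 - (-17)*(-17)
  = 72 - 289 = -217
Step 3: Knot determinant = |det(V + V^T)| = |-217| = 217

217


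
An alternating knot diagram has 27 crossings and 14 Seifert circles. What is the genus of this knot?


For alternating knots, g = (c - s + 1)/2.
= (27 - 14 + 1)/2
= 14/2 = 7

7


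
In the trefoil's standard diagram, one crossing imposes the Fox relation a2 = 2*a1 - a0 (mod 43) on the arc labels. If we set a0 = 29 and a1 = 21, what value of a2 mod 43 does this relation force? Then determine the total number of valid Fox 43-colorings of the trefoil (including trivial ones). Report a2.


Step 1: Apply the given crossing relation 2*a1 - a0 - a2 = 0 (mod 43).
  a2 = 2*a1 - a0 mod 43
  a2 = 2*21 - 29 mod 43
  a2 = 42 - 29 mod 43
  a2 = 13 mod 43 = 13
Step 2: The trefoil has determinant 3.
  Number of Fox p-colorings (p prime) is p^2 if p = 3, else p.
  Since 43 does not divide 3, only trivial (constant) colorings exist.
  (So the trial a0 = 29, a1 = 21 with a0 != a1 does NOT extend to a valid coloring of the whole trefoil: the other two crossing relations require 3*(a1 - a0) = 0 (mod 43), which fails.)
  Total colorings = 43
Step 3: a2 = 13, total Fox 43-colorings = 43

13


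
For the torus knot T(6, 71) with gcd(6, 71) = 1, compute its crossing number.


For a torus knot T(p, q) with gcd(p,q)=1,
the crossing number is min(p*(q-1), q*(p-1)).
p*(q-1) = 6*70 = 420
q*(p-1) = 71*5 = 355
min(420, 355) = 355

355


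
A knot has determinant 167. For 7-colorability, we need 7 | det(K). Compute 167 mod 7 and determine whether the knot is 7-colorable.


Step 1: A knot is p-colorable if and only if p divides its determinant.
Step 2: Compute 167 mod 7.
167 = 23 * 7 + 6
Step 3: 167 mod 7 = 6
Step 4: The knot is 7-colorable: no

6


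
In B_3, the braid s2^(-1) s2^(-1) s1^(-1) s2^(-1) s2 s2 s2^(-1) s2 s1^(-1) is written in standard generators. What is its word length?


The word length counts the number of generators (including inverses).
Listing each generator: s2^(-1), s2^(-1), s1^(-1), s2^(-1), s2, s2, s2^(-1), s2, s1^(-1)
There are 9 generators in this braid word.

9


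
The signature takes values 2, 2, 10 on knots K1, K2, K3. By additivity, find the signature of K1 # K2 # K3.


The signature is additive under connected sum.
signature(K1 # K2 # K3) = (2) + (2) + (10)
= 14

14


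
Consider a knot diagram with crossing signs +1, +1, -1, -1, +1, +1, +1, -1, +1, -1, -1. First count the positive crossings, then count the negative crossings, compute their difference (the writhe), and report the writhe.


Step 1: Count positive crossings (+1).
Positive crossings: 6
Step 2: Count negative crossings (-1).
Negative crossings: 5
Step 3: Writhe = (positive) - (negative)
w = 6 - 5 = 1
Step 4: |w| = 1, and w is positive

1


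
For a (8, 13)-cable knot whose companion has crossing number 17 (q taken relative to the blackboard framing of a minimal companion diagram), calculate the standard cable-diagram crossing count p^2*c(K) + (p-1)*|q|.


Step 1: Each of the c(K) crossings of the companion diagram becomes p*p = p^2 crossings among the p parallel strands, and each of the |q| twists s_1 s_2 ... s_(p-1) adds (p-1) crossings.
  Crossings = p^2 * c(K) + (p-1)*|q|
Step 2: = 8^2 * 17 + (8-1)*13
Step 3: = 64*17 + 7*13
Step 4: = 1088 + 91 = 1179

1179


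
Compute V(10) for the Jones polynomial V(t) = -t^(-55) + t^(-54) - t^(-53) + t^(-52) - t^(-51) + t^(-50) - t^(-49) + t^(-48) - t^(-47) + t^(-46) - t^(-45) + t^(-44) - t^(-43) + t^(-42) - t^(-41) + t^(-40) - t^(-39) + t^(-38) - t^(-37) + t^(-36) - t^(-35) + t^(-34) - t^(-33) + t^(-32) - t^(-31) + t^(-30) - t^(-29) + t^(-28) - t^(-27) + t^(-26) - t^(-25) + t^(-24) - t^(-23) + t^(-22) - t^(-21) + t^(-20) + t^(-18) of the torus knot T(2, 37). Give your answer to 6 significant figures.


Substituting t = 10 into V(t) = -t^(-55) + t^(-54) - t^(-53) + t^(-52) - t^(-51) + t^(-50) - t^(-49) + t^(-48) - t^(-47) + t^(-46) - t^(-45) + t^(-44) - t^(-43) + t^(-42) - t^(-41) + t^(-40) - t^(-39) + t^(-38) - t^(-37) + t^(-36) - t^(-35) + t^(-34) - t^(-33) + t^(-32) - t^(-31) + t^(-30) - t^(-29) + t^(-28) - t^(-27) + t^(-26) - t^(-25) + t^(-24) - t^(-23) + t^(-22) - t^(-21) + t^(-20) + t^(-18):
  (-)t^(-55) = -1e-55
  (+)t^(-54) = 1e-54
  (-)t^(-53) = -1e-53
  (+)t^(-52) = 1e-52
  (-)t^(-51) = -1e-51
  (+)t^(-50) = 1e-50
  (-)t^(-49) = -1e-49
  (+)t^(-48) = 1e-48
  (-)t^(-47) = -1e-47
  (+)t^(-46) = 1e-46
  (-)t^(-45) = -1e-45
  (+)t^(-44) = 1e-44
  (-)t^(-43) = -1e-43
  (+)t^(-42) = 1e-42
  (-)t^(-41) = -1e-41
  (+)t^(-40) = 1e-40
  (-)t^(-39) = -1e-39
  (+)t^(-38) = 1e-38
  (-)t^(-37) = -1e-37
  (+)t^(-36) = 1e-36
  (-)t^(-35) = -1e-35
  (+)t^(-34) = 1e-34
  (-)t^(-33) = -1e-33
  (+)t^(-32) = 1e-32
  (-)t^(-31) = -1e-31
  (+)t^(-30) = 1e-30
  (-)t^(-29) = -1e-29
  (+)t^(-28) = 1e-28
  (-)t^(-27) = -1e-27
  (+)t^(-26) = 1e-26
  (-)t^(-25) = -1e-25
  (+)t^(-24) = 1e-24
  (-)t^(-23) = -1e-23
  (+)t^(-22) = 1e-22
  (-)t^(-21) = -1e-21
  (+)t^(-20) = 1e-20
  (+)t^(-18) = 1e-18
Sum = (-1e-55) + (1e-54) + (-1e-53) + (1e-52) + (-1e-51) + (1e-50) + (-1e-49) + (1e-48) + (-1e-47) + (1e-46) + (-1e-45) + (1e-44) + (-1e-43) + (1e-42) + (-1e-41) + (1e-40) + (-1e-39) + (1e-38) + (-1e-37) + (1e-36) + (-1e-35) + (1e-34) + (-1e-33) + (1e-32) + (-1e-31) + (1e-30) + (-1e-29) + (1e-28) + (-1e-27) + (1e-26) + (-1e-25) + (1e-24) + (-1e-23) + (1e-22) + (-1e-21) + (1e-20) + (1e-18)
= 1.009090909e-18
Rounded to 6 significant figures: 1.00909e-18

1.00909e-18


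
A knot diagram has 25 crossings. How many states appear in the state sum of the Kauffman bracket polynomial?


Each crossing contributes 2 choices (A-smoothing or B-smoothing).
Total states = 2^25 = 33554432

33554432


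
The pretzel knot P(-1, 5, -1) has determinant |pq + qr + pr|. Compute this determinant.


Step 1: Compute pq + qr + pr.
pq = (-1)*5 = -5
qr = 5*(-1) = -5
pr = (-1)*(-1) = 1
pq + qr + pr = -5 + (-5) + 1 = -9
Step 2: Take absolute value.
det(P(-1,5,-1)) = |-9| = 9

9


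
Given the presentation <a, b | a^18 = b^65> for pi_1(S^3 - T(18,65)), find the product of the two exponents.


The relation is a^18 = b^65.
Product of exponents = 18 * 65
= 1170

1170


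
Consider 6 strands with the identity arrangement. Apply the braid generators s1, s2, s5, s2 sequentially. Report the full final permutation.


Starting with identity [1, 2, 3, 4, 5, 6].
Apply generators in sequence:
  After s1: [2, 1, 3, 4, 5, 6]
  After s2: [2, 3, 1, 4, 5, 6]
  After s5: [2, 3, 1, 4, 6, 5]
  After s2: [2, 1, 3, 4, 6, 5]
Final permutation: [2, 1, 3, 4, 6, 5]

[2, 1, 3, 4, 6, 5]


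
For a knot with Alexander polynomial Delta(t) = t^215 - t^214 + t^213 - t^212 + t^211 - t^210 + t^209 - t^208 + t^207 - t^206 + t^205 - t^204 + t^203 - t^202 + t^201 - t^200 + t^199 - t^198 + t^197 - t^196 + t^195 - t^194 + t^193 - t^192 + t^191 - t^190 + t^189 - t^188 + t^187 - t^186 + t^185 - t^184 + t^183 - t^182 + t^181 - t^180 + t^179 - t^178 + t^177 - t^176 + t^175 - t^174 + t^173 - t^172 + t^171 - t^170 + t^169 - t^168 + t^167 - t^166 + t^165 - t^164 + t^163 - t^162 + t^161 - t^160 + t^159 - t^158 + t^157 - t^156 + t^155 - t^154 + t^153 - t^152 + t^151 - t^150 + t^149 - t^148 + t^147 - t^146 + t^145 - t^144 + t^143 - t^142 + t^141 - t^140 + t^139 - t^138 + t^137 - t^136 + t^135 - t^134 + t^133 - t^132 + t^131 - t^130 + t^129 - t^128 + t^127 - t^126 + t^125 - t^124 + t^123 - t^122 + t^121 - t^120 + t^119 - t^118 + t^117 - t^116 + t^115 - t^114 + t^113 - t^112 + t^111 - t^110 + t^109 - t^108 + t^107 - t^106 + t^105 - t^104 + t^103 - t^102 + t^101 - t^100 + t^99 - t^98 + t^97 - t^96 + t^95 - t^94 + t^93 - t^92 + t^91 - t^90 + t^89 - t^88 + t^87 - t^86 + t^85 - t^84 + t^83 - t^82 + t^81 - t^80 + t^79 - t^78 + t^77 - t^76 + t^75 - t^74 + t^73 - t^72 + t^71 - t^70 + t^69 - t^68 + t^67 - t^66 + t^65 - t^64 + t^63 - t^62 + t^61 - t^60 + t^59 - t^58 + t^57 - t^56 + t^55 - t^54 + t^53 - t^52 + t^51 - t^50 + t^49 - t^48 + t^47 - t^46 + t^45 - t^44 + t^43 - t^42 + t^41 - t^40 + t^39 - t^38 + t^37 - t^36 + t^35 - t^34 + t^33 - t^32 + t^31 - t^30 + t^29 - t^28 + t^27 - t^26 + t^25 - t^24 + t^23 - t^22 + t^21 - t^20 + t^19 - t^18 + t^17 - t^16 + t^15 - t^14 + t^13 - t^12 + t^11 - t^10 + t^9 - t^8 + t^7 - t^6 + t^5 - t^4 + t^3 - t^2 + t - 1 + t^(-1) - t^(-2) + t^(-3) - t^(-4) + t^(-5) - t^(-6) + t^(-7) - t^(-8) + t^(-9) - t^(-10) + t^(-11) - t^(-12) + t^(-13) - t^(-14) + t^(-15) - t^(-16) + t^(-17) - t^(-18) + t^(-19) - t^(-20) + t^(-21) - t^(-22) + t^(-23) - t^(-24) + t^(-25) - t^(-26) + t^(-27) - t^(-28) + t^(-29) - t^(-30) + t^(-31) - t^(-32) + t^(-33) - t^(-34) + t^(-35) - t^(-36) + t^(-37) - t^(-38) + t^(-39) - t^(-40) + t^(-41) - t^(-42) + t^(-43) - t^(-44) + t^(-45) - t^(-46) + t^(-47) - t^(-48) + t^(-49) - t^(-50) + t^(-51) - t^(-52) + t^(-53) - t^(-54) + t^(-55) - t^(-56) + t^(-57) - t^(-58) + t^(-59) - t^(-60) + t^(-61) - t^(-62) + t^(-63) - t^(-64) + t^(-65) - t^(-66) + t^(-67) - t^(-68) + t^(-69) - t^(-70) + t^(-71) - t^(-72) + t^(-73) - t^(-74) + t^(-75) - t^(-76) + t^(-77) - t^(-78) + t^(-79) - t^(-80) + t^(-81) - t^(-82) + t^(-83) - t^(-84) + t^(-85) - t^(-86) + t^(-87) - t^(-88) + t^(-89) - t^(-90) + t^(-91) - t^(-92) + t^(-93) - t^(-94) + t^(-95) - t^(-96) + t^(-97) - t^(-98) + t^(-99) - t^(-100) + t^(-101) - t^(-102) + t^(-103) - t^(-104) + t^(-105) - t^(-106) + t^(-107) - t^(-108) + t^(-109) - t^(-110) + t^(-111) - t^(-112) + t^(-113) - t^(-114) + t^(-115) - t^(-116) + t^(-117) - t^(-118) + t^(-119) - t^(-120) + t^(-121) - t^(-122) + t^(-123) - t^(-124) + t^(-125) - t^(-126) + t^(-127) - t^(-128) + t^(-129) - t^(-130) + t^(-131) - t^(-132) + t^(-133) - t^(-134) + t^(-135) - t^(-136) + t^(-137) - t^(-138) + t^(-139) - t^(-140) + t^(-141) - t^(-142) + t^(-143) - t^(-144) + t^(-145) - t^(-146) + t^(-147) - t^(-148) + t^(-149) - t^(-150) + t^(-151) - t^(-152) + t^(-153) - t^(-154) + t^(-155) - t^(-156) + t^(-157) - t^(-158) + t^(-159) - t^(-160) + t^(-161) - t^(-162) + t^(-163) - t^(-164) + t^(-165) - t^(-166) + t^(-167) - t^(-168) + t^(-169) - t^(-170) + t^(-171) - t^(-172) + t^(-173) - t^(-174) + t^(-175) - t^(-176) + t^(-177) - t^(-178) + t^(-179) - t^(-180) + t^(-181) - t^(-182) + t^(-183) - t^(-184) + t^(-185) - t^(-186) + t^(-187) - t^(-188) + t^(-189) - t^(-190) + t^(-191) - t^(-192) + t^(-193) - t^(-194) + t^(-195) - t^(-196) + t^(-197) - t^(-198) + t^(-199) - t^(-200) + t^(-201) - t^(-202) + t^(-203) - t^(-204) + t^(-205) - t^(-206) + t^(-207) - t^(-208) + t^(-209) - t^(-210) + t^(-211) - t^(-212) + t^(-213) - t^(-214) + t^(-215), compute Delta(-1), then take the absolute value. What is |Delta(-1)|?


Step 1: The polynomial has 431 terms with alternating signs, exponents from 215 down to -215.
Step 2: Substitute t = -1. The i-th term has coefficient (-1)^i and exponent (m-i),
  so its value is (-1)^i * (-1)^(m-i) = (-1)^m = -1 for every i.
Step 3: All 431 terms equal -1, so Delta(-1) = 431 * (-1) = -431
Step 4: |Delta(-1)| = 431

431


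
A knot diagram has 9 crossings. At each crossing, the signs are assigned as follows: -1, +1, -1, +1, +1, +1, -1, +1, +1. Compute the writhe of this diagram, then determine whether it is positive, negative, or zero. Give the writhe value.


Step 1: Count positive crossings (+1).
Positive crossings: 6
Step 2: Count negative crossings (-1).
Negative crossings: 3
Step 3: Writhe = (positive) - (negative)
w = 6 - 3 = 3
Step 4: |w| = 3, and w is positive

3


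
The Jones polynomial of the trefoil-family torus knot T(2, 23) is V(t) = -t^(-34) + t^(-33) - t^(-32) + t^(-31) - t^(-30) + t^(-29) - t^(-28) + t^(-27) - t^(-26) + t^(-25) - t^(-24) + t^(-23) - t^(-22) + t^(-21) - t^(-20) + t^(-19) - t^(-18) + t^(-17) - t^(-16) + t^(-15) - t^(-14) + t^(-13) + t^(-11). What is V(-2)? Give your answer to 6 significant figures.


Substituting t = -2 into V(t) = -t^(-34) + t^(-33) - t^(-32) + t^(-31) - t^(-30) + t^(-29) - t^(-28) + t^(-27) - t^(-26) + t^(-25) - t^(-24) + t^(-23) - t^(-22) + t^(-21) - t^(-20) + t^(-19) - t^(-18) + t^(-17) - t^(-16) + t^(-15) - t^(-14) + t^(-13) + t^(-11):
  (-)t^(-34) = -5.82077e-11
  (+)t^(-33) = -1.16415e-10
  (-)t^(-32) = -2.32831e-10
  (+)t^(-31) = -4.65661e-10
  (-)t^(-30) = -9.31323e-10
  (+)t^(-29) = -1.86265e-09
  (-)t^(-28) = -3.72529e-09
  (+)t^(-27) = -7.45058e-09
  (-)t^(-26) = -1.49012e-08
  (+)t^(-25) = -2.98023e-08
  (-)t^(-24) = -5.96046e-08
  (+)t^(-23) = -1.19209e-07
  (-)t^(-22) = -2.38419e-07
  (+)t^(-21) = -4.76837e-07
  (-)t^(-20) = -9.53674e-07
  (+)t^(-19) = -1.90735e-06
  (-)t^(-18) = -3.8147e-06
  (+)t^(-17) = -7.62939e-06
  (-)t^(-16) = -1.52588e-05
  (+)t^(-15) = -3.05176e-05
  (-)t^(-14) = -6.10352e-05
  (+)t^(-13) = -0.00012207
  (+)t^(-11) = -0.000488281
Sum = (-5.82077e-11) + (-1.16415e-10) + (-2.32831e-10) + (-4.65661e-10) + (-9.31323e-10) + (-1.86265e-09) + (-3.72529e-09) + (-7.45058e-09) + (-1.49012e-08) + (-2.98023e-08) + (-5.96046e-08) + (-1.19209e-07) + (-2.38419e-07) + (-4.76837e-07) + (-9.53674e-07) + (-1.90735e-06) + (-3.8147e-06) + (-7.62939e-06) + (-1.52588e-05) + (-3.05176e-05) + (-6.10352e-05) + (-0.00012207) + (-0.000488281)
= -0.0007324218168
Rounded to 6 significant figures: -0.000732422

-0.000732422


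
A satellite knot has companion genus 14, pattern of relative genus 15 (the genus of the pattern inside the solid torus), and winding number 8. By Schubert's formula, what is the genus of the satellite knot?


Schubert: g(satellite) = g_rel(pattern) + |winding| * g(companion),
where g_rel(pattern) is the genus of the pattern relative to the solid torus.
= 15 + 8 * 14
= 15 + 112 = 127

127


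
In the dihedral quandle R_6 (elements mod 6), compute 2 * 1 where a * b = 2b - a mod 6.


2 * 1 = 2*1 - 2 mod 6
= 2 - 2 mod 6
= 0 mod 6 = 0

0


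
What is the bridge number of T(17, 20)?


The bridge number of T(p,q) is min(p,q).
min(17, 20) = 17

17


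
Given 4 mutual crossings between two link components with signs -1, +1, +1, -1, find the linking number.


Step 1: Count positive crossings: 2
Step 2: Count negative crossings: 2
Step 3: Sum of signs = 2 - 2 = 0
Step 4: Linking number = sum/2 = 0/2 = 0

0


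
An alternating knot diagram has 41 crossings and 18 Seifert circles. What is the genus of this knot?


For alternating knots, g = (c - s + 1)/2.
= (41 - 18 + 1)/2
= 24/2 = 12

12


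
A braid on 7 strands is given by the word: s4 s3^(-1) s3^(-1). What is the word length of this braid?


The word length counts the number of generators (including inverses).
Listing each generator: s4, s3^(-1), s3^(-1)
There are 3 generators in this braid word.

3


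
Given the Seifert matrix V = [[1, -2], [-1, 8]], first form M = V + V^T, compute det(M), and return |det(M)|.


Step 1: Form V + V^T where V = [[1, -2], [-1, 8]]
  V^T = [[1, -1], [-2, 8]]
  V + V^T = [[2, -3], [-3, 16]]
Step 2: det(V + V^T) = 2*16 - (-3)*(-3)
  = 32 - 9 = 23
Step 3: Knot determinant = |det(V + V^T)| = |23| = 23

23


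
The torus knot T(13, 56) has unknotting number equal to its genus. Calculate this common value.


For a torus knot T(p,q), both the unknotting number and genus equal (p-1)(q-1)/2.
= (13-1)(56-1)/2
= 12*55/2
= 660/2 = 330

330


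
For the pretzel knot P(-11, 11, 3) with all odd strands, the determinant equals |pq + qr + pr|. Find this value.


Step 1: Compute pq + qr + pr.
pq = (-11)*11 = -121
qr = 11*3 = 33
pr = (-11)*3 = -33
pq + qr + pr = -121 + 33 + (-33) = -121
Step 2: Take absolute value.
det(P(-11,11,3)) = |-121| = 121

121


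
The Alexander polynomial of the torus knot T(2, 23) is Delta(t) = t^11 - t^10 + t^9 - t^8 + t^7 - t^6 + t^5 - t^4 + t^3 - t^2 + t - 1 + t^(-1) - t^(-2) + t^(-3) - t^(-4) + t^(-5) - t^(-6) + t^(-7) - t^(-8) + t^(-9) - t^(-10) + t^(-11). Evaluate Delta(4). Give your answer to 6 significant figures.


Substituting t = 4 into Delta(t) = t^11 - t^10 + t^9 - t^8 + t^7 - t^6 + t^5 - t^4 + t^3 - t^2 + t - 1 + t^(-1) - t^(-2) + t^(-3) - t^(-4) + t^(-5) - t^(-6) + t^(-7) - t^(-8) + t^(-9) - t^(-10) + t^(-11):
Term values: (4194304) + (-1048576) + (262144) + (-65536) + (16384) + (-4096) + (1024) + (-256) + (64) + (-16) + (4) + (-1) + (0.25) + (-0.0625) + (0.015625) + (-0.00390625) + (0.000976562) + (-0.000244141) + (6.10352e-05) + (-1.52588e-05) + (3.8147e-06) + (-9.53674e-07) + (2.38419e-07)
Sum = 3355443.2
Rounded to 6 significant figures: 3.35544e+06

3.35544e+06


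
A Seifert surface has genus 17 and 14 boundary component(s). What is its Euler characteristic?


chi = 2 - 2g - b
= 2 - 2*17 - 14
= 2 - 34 - 14 = -46

-46


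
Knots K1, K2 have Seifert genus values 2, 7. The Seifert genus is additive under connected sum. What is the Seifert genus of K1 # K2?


The Seifert genus is additive under connected sum.
Seifert genus(K1 # K2) = (2) + (7)
= 9

9


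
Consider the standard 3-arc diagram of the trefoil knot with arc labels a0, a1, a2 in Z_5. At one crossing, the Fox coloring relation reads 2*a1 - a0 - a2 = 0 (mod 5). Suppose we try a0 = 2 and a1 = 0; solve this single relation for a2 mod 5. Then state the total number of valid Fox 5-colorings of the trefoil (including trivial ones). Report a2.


Step 1: Apply the given crossing relation 2*a1 - a0 - a2 = 0 (mod 5).
  a2 = 2*a1 - a0 mod 5
  a2 = 2*0 - 2 mod 5
  a2 = 0 - 2 mod 5
  a2 = -2 mod 5 = 3
Step 2: The trefoil has determinant 3.
  Number of Fox p-colorings (p prime) is p^2 if p = 3, else p.
  Since 5 does not divide 3, only trivial (constant) colorings exist.
  (So the trial a0 = 2, a1 = 0 with a0 != a1 does NOT extend to a valid coloring of the whole trefoil: the other two crossing relations require 3*(a1 - a0) = 0 (mod 5), which fails.)
  Total colorings = 5
Step 3: a2 = 3, total Fox 5-colorings = 5

3


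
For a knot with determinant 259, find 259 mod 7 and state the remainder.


Step 1: A knot is p-colorable if and only if p divides its determinant.
Step 2: Compute 259 mod 7.
259 = 37 * 7 + 0
Step 3: 259 mod 7 = 0
Step 4: The knot is 7-colorable: yes

0


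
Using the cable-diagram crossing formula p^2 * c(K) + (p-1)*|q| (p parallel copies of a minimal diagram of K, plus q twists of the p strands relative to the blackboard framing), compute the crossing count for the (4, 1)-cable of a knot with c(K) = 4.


Step 1: Each of the c(K) crossings of the companion diagram becomes p*p = p^2 crossings among the p parallel strands, and each of the |q| twists s_1 s_2 ... s_(p-1) adds (p-1) crossings.
  Crossings = p^2 * c(K) + (p-1)*|q|
Step 2: = 4^2 * 4 + (4-1)*1
Step 3: = 16*4 + 3*1
Step 4: = 64 + 3 = 67

67


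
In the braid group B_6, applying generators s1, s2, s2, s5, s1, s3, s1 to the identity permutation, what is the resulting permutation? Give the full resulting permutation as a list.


Starting with identity [1, 2, 3, 4, 5, 6].
Apply generators in sequence:
  After s1: [2, 1, 3, 4, 5, 6]
  After s2: [2, 3, 1, 4, 5, 6]
  After s2: [2, 1, 3, 4, 5, 6]
  After s5: [2, 1, 3, 4, 6, 5]
  After s1: [1, 2, 3, 4, 6, 5]
  After s3: [1, 2, 4, 3, 6, 5]
  After s1: [2, 1, 4, 3, 6, 5]
Final permutation: [2, 1, 4, 3, 6, 5]

[2, 1, 4, 3, 6, 5]


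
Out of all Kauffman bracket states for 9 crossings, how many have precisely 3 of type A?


We choose which 3 of 9 crossings get A-smoothings.
C(9, 3) = 9! / (3! * 6!)
= 84

84


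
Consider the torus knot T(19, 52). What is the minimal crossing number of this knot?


For a torus knot T(p, q) with gcd(p,q)=1,
the crossing number is min(p*(q-1), q*(p-1)).
p*(q-1) = 19*51 = 969
q*(p-1) = 52*18 = 936
min(969, 936) = 936

936


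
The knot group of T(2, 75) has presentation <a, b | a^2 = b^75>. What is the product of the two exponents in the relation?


The relation is a^2 = b^75.
Product of exponents = 2 * 75
= 150

150


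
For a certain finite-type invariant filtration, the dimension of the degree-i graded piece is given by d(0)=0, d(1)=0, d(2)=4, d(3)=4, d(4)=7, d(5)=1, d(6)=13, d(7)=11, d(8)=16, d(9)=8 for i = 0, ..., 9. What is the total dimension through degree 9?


Total dimension = d(0) + d(1) + ... + d(9)
= 0 + 0 + 4 + 4 + 7 + 1 + 13 + 11 + 16 + 8
= 64

64


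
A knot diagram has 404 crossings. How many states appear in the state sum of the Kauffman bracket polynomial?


Each crossing contributes 2 choices (A-smoothing or B-smoothing).
Total states = 2^404 = 41315998049390537434494706752048189989275292685267576205290549704650361952269459114074325652482205302974450751563959894016

41315998049390537434494706752048189989275292685267576205290549704650361952269459114074325652482205302974450751563959894016


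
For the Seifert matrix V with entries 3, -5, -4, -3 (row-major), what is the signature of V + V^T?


Step 1: V + V^T = [[6, -9], [-9, -6]]
Step 2: trace = 0, det = -117
Step 3: Discriminant = 0^2 - 4*(-117) = 468
Step 4: Eigenvalues: 10.8167, -10.8167
Step 5: Signature = (# positive eigenvalues) - (# negative eigenvalues) = 0

0


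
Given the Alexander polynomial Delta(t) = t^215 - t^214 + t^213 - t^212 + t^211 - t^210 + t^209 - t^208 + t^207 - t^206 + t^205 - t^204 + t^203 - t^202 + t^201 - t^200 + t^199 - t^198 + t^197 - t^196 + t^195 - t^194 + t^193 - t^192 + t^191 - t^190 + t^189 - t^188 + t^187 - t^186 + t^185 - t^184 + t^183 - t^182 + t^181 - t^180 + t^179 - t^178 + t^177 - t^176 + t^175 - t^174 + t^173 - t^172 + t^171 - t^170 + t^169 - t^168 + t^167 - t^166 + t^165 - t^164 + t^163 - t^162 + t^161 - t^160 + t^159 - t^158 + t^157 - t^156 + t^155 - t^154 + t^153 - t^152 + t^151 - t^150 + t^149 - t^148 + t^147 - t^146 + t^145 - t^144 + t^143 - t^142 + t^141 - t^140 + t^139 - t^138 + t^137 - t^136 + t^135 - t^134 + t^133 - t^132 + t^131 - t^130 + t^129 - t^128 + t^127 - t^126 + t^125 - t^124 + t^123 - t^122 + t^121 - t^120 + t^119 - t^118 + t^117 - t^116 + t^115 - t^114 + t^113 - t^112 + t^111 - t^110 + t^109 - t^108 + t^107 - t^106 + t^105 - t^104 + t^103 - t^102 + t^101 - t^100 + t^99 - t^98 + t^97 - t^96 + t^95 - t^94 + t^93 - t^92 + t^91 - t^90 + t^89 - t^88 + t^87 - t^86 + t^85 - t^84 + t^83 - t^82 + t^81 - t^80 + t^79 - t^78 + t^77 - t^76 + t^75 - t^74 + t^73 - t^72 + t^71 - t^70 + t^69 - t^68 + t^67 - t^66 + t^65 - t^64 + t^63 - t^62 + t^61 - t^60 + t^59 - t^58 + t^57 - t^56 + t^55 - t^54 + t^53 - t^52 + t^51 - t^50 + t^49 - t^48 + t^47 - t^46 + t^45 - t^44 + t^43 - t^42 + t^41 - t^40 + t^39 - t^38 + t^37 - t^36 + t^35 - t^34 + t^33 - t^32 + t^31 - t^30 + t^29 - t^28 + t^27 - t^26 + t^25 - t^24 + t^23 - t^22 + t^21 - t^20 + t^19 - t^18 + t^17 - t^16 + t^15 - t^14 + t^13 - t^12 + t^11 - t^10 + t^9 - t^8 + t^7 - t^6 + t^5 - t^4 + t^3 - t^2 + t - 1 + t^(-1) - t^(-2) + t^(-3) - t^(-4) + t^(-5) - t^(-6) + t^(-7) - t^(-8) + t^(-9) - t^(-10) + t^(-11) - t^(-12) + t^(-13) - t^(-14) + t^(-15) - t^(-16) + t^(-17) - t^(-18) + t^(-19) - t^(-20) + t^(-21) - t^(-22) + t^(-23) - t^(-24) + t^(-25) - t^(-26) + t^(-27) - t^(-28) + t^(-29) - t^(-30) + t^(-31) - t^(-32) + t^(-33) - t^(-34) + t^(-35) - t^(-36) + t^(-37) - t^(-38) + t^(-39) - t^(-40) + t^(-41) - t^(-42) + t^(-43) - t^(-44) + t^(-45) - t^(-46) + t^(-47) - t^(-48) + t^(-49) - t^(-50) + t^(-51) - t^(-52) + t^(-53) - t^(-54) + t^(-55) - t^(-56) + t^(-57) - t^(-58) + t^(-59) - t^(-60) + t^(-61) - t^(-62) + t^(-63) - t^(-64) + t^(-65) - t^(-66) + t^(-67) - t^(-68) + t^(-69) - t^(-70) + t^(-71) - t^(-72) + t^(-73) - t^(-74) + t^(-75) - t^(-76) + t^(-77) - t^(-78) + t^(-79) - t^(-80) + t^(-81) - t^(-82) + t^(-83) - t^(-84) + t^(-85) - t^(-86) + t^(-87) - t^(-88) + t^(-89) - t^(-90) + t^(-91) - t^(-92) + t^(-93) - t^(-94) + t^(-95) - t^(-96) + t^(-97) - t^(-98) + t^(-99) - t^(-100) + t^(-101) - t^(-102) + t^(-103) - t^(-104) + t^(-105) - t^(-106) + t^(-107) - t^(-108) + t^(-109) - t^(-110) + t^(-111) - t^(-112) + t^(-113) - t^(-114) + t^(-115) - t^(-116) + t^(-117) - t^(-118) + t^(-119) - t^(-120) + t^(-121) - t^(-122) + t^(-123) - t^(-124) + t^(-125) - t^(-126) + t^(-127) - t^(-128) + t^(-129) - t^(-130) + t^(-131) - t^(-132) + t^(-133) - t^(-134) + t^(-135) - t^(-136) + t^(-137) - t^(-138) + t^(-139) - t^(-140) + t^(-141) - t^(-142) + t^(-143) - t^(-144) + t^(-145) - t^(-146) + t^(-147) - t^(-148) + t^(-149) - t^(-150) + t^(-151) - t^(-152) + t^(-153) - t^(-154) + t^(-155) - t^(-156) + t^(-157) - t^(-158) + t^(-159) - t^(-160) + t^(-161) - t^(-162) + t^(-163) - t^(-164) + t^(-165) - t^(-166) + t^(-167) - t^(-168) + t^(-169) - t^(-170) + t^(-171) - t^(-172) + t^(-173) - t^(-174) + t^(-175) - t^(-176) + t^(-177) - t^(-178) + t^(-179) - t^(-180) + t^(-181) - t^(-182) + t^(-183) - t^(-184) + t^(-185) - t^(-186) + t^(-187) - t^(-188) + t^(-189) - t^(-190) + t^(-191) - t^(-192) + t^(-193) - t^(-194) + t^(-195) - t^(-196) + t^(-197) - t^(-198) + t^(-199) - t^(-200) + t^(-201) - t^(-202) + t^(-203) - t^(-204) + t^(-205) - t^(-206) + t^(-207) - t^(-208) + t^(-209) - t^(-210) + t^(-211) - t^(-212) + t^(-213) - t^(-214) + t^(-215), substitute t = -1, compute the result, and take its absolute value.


Step 1: The polynomial has 431 terms with alternating signs, exponents from 215 down to -215.
Step 2: Substitute t = -1. The i-th term has coefficient (-1)^i and exponent (m-i),
  so its value is (-1)^i * (-1)^(m-i) = (-1)^m = -1 for every i.
Step 3: All 431 terms equal -1, so Delta(-1) = 431 * (-1) = -431
Step 4: |Delta(-1)| = 431

431


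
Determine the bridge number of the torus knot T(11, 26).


The bridge number of T(p,q) is min(p,q).
min(11, 26) = 11

11


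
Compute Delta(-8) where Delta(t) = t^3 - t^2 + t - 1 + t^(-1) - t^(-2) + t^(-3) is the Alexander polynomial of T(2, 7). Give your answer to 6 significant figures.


Substituting t = -8 into Delta(t) = t^3 - t^2 + t - 1 + t^(-1) - t^(-2) + t^(-3):
Term values: (-512) + (-64) + (-8) + (-1) + (-0.125) + (-0.015625) + (-0.00195312)
Sum = -585.1425781
Rounded to 6 significant figures: -585.143

-585.143


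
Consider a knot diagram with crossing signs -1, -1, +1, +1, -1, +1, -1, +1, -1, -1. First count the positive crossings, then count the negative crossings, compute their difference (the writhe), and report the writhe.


Step 1: Count positive crossings (+1).
Positive crossings: 4
Step 2: Count negative crossings (-1).
Negative crossings: 6
Step 3: Writhe = (positive) - (negative)
w = 4 - 6 = -2
Step 4: |w| = 2, and w is negative

-2


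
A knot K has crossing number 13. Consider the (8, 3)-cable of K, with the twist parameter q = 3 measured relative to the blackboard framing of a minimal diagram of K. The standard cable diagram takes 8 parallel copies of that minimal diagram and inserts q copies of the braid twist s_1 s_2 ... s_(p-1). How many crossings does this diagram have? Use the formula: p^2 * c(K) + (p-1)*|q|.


Step 1: Each of the c(K) crossings of the companion diagram becomes p*p = p^2 crossings among the p parallel strands, and each of the |q| twists s_1 s_2 ... s_(p-1) adds (p-1) crossings.
  Crossings = p^2 * c(K) + (p-1)*|q|
Step 2: = 8^2 * 13 + (8-1)*3
Step 3: = 64*13 + 7*3
Step 4: = 832 + 21 = 853

853


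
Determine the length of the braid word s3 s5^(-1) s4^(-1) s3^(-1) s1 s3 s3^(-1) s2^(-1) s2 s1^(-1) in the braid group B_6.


The word length counts the number of generators (including inverses).
Listing each generator: s3, s5^(-1), s4^(-1), s3^(-1), s1, s3, s3^(-1), s2^(-1), s2, s1^(-1)
There are 10 generators in this braid word.

10


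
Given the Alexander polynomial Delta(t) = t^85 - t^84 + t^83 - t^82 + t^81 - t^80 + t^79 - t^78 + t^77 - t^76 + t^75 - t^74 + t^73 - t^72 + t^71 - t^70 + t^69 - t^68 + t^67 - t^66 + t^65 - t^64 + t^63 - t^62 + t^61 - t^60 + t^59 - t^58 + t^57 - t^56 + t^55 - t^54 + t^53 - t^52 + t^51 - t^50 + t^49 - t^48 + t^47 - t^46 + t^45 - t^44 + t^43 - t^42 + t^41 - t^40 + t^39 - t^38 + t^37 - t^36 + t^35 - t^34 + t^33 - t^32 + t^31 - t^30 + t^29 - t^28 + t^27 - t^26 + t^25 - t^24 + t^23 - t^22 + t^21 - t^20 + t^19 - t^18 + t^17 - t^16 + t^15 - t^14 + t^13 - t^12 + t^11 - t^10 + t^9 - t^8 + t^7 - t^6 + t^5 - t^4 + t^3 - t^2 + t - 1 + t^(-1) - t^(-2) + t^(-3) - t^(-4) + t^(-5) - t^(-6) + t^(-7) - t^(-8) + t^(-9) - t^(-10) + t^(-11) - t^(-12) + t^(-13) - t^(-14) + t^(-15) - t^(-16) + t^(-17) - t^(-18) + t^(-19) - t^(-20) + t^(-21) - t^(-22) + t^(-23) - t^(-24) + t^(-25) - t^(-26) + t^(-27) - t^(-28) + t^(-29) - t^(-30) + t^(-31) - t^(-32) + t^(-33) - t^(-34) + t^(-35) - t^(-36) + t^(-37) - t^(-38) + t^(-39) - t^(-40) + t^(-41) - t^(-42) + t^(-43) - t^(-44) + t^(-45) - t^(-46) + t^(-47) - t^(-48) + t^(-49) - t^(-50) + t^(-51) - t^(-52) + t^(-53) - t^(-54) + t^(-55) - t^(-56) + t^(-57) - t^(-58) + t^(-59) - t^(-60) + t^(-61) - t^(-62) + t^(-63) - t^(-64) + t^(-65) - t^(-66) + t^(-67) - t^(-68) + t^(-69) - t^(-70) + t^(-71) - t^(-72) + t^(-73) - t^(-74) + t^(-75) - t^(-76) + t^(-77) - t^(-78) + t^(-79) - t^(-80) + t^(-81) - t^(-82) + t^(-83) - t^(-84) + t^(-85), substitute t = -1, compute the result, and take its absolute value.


Step 1: The polynomial has 171 terms with alternating signs, exponents from 85 down to -85.
Step 2: Substitute t = -1. The i-th term has coefficient (-1)^i and exponent (m-i),
  so its value is (-1)^i * (-1)^(m-i) = (-1)^m = -1 for every i.
Step 3: All 171 terms equal -1, so Delta(-1) = 171 * (-1) = -171
Step 4: |Delta(-1)| = 171

171


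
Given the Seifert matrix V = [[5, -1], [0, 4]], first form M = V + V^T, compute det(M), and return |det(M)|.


Step 1: Form V + V^T where V = [[5, -1], [0, 4]]
  V^T = [[5, 0], [-1, 4]]
  V + V^T = [[10, -1], [-1, 8]]
Step 2: det(V + V^T) = 10*8 - (-1)*(-1)
  = 80 - 1 = 79
Step 3: Knot determinant = |det(V + V^T)| = |79| = 79

79


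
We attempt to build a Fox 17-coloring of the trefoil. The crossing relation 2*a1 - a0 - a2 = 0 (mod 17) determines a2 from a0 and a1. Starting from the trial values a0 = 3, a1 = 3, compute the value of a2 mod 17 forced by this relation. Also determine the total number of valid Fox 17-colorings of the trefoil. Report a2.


Step 1: Apply the given crossing relation 2*a1 - a0 - a2 = 0 (mod 17).
  a2 = 2*a1 - a0 mod 17
  a2 = 2*3 - 3 mod 17
  a2 = 6 - 3 mod 17
  a2 = 3 mod 17 = 3
Step 2: The trefoil has determinant 3.
  Number of Fox p-colorings (p prime) is p^2 if p = 3, else p.
  Since 17 does not divide 3, only trivial (constant) colorings exist.
  (Here a0 = a1 = a2 = 3, the constant coloring, which is valid.)
  Total colorings = 17
Step 3: a2 = 3, total Fox 17-colorings = 17

3


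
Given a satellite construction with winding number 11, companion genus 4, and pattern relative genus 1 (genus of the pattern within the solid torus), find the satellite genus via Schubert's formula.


Schubert: g(satellite) = g_rel(pattern) + |winding| * g(companion),
where g_rel(pattern) is the genus of the pattern relative to the solid torus.
= 1 + 11 * 4
= 1 + 44 = 45

45


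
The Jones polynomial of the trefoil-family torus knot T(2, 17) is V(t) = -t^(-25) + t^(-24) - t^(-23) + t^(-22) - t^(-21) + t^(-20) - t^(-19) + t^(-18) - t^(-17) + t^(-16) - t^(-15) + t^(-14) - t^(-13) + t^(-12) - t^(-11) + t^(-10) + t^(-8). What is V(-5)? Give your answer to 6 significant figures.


Substituting t = -5 into V(t) = -t^(-25) + t^(-24) - t^(-23) + t^(-22) - t^(-21) + t^(-20) - t^(-19) + t^(-18) - t^(-17) + t^(-16) - t^(-15) + t^(-14) - t^(-13) + t^(-12) - t^(-11) + t^(-10) + t^(-8):
  (-)t^(-25) = 3.35544e-18
  (+)t^(-24) = 1.67772e-17
  (-)t^(-23) = 8.38861e-17
  (+)t^(-22) = 4.1943e-16
  (-)t^(-21) = 2.09715e-15
  (+)t^(-20) = 1.04858e-14
  (-)t^(-19) = 5.24288e-14
  (+)t^(-18) = 2.62144e-13
  (-)t^(-17) = 1.31072e-12
  (+)t^(-16) = 6.5536e-12
  (-)t^(-15) = 3.2768e-11
  (+)t^(-14) = 1.6384e-10
  (-)t^(-13) = 8.192e-10
  (+)t^(-12) = 4.096e-09
  (-)t^(-11) = 2.048e-08
  (+)t^(-10) = 1.024e-07
  (+)t^(-8) = 2.56e-06
Sum = (3.35544e-18) + (1.67772e-17) + (8.38861e-17) + (4.1943e-16) + (2.09715e-15) + (1.04858e-14) + (5.24288e-14) + (2.62144e-13) + (1.31072e-12) + (6.5536e-12) + (3.2768e-11) + (1.6384e-10) + (8.192e-10) + (4.096e-09) + (2.048e-08) + (1.024e-07) + (2.56e-06)
= 2.688e-06
Rounded to 6 significant figures: 2.688e-06

2.688e-06


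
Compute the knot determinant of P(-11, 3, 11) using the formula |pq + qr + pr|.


Step 1: Compute pq + qr + pr.
pq = (-11)*3 = -33
qr = 3*11 = 33
pr = (-11)*11 = -121
pq + qr + pr = -33 + 33 + (-121) = -121
Step 2: Take absolute value.
det(P(-11,3,11)) = |-121| = 121

121


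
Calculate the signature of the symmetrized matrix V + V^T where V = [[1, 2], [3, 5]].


Step 1: V + V^T = [[2, 5], [5, 10]]
Step 2: trace = 12, det = -5
Step 3: Discriminant = 12^2 - 4*(-5) = 164
Step 4: Eigenvalues: 12.4031, -0.403124
Step 5: Signature = (# positive eigenvalues) - (# negative eigenvalues) = 0

0


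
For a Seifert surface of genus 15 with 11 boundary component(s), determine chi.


chi = 2 - 2g - b
= 2 - 2*15 - 11
= 2 - 30 - 11 = -39

-39


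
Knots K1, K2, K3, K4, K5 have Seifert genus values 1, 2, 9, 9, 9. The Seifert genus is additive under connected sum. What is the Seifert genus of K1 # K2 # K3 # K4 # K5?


The Seifert genus is additive under connected sum.
Seifert genus(K1 # K2 # K3 # K4 # K5) = (1) + (2) + (9) + (9) + (9)
= 30

30


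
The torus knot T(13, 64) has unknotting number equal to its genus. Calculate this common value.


For a torus knot T(p,q), both the unknotting number and genus equal (p-1)(q-1)/2.
= (13-1)(64-1)/2
= 12*63/2
= 756/2 = 378

378


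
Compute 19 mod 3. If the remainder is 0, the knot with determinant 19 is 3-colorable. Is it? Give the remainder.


Step 1: A knot is p-colorable if and only if p divides its determinant.
Step 2: Compute 19 mod 3.
19 = 6 * 3 + 1
Step 3: 19 mod 3 = 1
Step 4: The knot is 3-colorable: no

1


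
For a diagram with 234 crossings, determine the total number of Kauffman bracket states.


Each crossing contributes 2 choices (A-smoothing or B-smoothing).
Total states = 2^234 = 27606985387162255149739023449108101809804435888681546220650096895197184

27606985387162255149739023449108101809804435888681546220650096895197184


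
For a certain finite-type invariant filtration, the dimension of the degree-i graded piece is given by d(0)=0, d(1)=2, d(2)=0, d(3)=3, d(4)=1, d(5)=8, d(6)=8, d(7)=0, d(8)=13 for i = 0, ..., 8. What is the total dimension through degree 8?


Total dimension = d(0) + d(1) + ... + d(8)
= 0 + 2 + 0 + 3 + 1 + 8 + 8 + 0 + 13
= 35

35


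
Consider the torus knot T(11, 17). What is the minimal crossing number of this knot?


For a torus knot T(p, q) with gcd(p,q)=1,
the crossing number is min(p*(q-1), q*(p-1)).
p*(q-1) = 11*16 = 176
q*(p-1) = 17*10 = 170
min(176, 170) = 170

170


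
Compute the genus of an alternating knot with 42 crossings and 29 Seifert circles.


For alternating knots, g = (c - s + 1)/2.
= (42 - 29 + 1)/2
= 14/2 = 7

7


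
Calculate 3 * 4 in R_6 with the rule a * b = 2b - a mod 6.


3 * 4 = 2*4 - 3 mod 6
= 8 - 3 mod 6
= 5 mod 6 = 5

5


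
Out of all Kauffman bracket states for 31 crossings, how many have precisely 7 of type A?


We choose which 7 of 31 crossings get A-smoothings.
C(31, 7) = 31! / (7! * 24!)
= 2629575

2629575


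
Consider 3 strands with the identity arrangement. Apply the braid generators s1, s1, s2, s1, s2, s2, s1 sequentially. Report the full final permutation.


Starting with identity [1, 2, 3].
Apply generators in sequence:
  After s1: [2, 1, 3]
  After s1: [1, 2, 3]
  After s2: [1, 3, 2]
  After s1: [3, 1, 2]
  After s2: [3, 2, 1]
  After s2: [3, 1, 2]
  After s1: [1, 3, 2]
Final permutation: [1, 3, 2]

[1, 3, 2]


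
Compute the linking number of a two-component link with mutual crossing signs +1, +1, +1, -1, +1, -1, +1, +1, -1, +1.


Step 1: Count positive crossings: 7
Step 2: Count negative crossings: 3
Step 3: Sum of signs = 7 - 3 = 4
Step 4: Linking number = sum/2 = 4/2 = 2

2


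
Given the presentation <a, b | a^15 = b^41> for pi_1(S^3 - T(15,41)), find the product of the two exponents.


The relation is a^15 = b^41.
Product of exponents = 15 * 41
= 615

615


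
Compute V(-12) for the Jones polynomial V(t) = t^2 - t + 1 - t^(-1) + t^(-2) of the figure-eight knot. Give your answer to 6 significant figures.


Substituting t = -12 into V(t) = t^2 - t + 1 - t^(-1) + t^(-2):
  (+)t^(2) = 144
  (-)t^(1) = 12
  (+)t^(0) = 1
  (-)t^(-1) = 0.0833333
  (+)t^(-2) = 0.00694444
Sum = (144) + (12) + (1) + (0.0833333) + (0.00694444)
= 157.0902778
Rounded to 6 significant figures: 157.09

157.09


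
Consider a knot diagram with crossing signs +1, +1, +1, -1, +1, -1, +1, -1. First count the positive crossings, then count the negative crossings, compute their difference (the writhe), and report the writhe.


Step 1: Count positive crossings (+1).
Positive crossings: 5
Step 2: Count negative crossings (-1).
Negative crossings: 3
Step 3: Writhe = (positive) - (negative)
w = 5 - 3 = 2
Step 4: |w| = 2, and w is positive

2


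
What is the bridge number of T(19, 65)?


The bridge number of T(p,q) is min(p,q).
min(19, 65) = 19

19


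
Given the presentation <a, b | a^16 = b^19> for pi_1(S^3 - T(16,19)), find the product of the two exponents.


The relation is a^16 = b^19.
Product of exponents = 16 * 19
= 304

304
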